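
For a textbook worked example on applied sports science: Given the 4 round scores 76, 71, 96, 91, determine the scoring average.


Average = sum / n
Sum = 334
Average = 334 / 4 = 83.5

83.5


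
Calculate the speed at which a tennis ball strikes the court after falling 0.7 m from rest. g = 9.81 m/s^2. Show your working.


v = sqrt(2 * g * h)
v = sqrt(2 * 9.81 * 0.7)
v = sqrt(13.734) = 3.7059 m/s

3.7059 m/s


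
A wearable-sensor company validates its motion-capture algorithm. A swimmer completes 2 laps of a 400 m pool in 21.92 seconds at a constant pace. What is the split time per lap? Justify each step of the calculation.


Split time = total_time / n_laps = 21.92 / 2
Split time = 10.96 s per lap

10.96 s


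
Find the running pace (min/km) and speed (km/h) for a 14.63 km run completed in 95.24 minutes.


Pace = time / distance = 95.24 min / 14.63 km = 6.5099 min/km
Speed = distance / time_in_hours = 14.63 / 1.5873 hr
Speed = 9.2167 km/h

6.5099 min/km, 9.2167 km/h


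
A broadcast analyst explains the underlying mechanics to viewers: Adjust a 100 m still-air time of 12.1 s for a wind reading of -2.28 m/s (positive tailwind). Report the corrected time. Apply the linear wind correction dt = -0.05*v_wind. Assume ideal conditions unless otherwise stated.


dt = -0.05 * v_wind = -0.05 * -2.28 = 0.114 s
t_corrected = t_still + dt = 12.1 + (0.114)
t_corrected = 12.214 s

12.214 s


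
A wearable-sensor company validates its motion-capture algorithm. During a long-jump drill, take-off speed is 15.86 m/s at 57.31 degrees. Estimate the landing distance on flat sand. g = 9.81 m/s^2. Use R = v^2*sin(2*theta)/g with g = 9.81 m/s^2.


R = v^2 * sin(2*theta) / g
Convert angle to radians: theta = 57.31 deg = 1.0002 rad
sin(2*theta) = sin(2.0005) = 0.9091
R = 15.86^2 * 0.9091 / 9.81
R = 251.5396 * 0.9091 / 9.81 = 23.3101 m

23.3101 m


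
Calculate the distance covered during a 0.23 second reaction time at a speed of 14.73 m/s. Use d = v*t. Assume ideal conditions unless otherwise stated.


d = v * t
d = 14.73 * 0.23
d = 3.3879 m

3.3879 m


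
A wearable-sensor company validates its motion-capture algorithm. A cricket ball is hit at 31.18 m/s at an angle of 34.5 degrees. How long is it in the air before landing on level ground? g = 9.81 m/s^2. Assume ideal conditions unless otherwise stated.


T = 2*v*sin(theta)/g
sin(theta) = sin(34.5 deg) = 0.5664
T = 2*31.18*0.5664 / 9.81
T = 35.3211 / 9.81 = 3.6005 s

3.6005 s


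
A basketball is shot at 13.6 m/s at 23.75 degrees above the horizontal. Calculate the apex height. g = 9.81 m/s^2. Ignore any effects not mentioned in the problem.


H = (v*sin(theta))^2 / (2*g)
vy = v*sin(theta) = 13.6 * sin(23.75 deg) = 5.4774 m/s
H = vy^2 / (2*g) = 30.0014 / (2*9.81)
H = 30.0014 / 19.62 = 1.5291 m

1.5291 m


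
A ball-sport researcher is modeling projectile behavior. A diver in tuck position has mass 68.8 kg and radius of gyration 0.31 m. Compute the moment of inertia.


I = m * k^2
I = 68.8 * 0.31^2
I = 68.8 * 0.0961 = 6.6117 kg*m^2

6.6117 kg*m^2


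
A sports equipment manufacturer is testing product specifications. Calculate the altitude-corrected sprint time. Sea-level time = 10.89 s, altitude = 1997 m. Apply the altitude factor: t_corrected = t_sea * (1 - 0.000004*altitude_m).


Correction factor = 1 - 0.000004 * 1997 = 0.992012
t_corrected = t_sea * factor = 10.89 * 0.992012
t_corrected = 10.803 s

10.803 s


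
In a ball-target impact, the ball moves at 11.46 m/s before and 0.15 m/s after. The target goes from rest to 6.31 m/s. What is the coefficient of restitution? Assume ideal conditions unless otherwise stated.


e = (v2_after - v1_after) / (v1_before - v2_before)
Numerator = 6.31 - 0.15 = 6.16
Denominator = 11.46 - 0 = 11.46
e = 6.16 / 11.46 = 0.5375

0.5375


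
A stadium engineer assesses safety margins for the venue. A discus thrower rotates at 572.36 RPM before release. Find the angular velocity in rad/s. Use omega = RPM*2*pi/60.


omega = RPM * 2 * pi / 60
omega = 572.36 * 2 * 3.14159 / 60
omega = 3596.2439 / 60 = 59.9374 rad/s

59.9374 rad/s


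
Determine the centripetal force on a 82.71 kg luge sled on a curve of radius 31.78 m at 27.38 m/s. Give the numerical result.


Fc = m * v^2 / r
v^2 = 27.38^2 = 749.6644
Fc = 82.71 * 749.6644 / 31.78
Fc = 62004.7425 / 31.78 = 1951.0618 N

1951.0618 N


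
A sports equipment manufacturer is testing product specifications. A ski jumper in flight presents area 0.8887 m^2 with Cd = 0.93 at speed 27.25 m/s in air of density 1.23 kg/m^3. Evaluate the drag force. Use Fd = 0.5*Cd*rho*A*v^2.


Fd = 0.5 * Cd * rho * A * v^2
Fd = 0.5 * 0.93 * 1.23 * 0.8887 * 27.25^2
v^2 = 742.5625
Fd = 0.5 * 0.93 * 1.23 * 0.8887 * 742.5625 = 377.4386 N

377.4386 N


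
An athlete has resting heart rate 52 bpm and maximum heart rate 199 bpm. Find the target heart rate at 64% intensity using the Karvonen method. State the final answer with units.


Target = HRrest + pct*(HRmax - HRrest)
Heart rate reserve = HRmax - HRrest = 199 - 52 = 147 bpm
Fraction = 64% = 0.64
Target = 52 + 0.64 * 147
Target = 52 + 94.08 = 146.08 bpm

146.08 bpm


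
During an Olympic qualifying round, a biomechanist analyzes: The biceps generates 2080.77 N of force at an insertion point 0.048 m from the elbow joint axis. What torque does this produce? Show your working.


tau = F * d
tau = 2080.77 * 0.048
tau = 99.877 N*m

99.877 N*m


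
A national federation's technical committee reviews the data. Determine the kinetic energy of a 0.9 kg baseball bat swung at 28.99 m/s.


KE = 0.5 * m * v^2
KE = 0.5 * 0.9 * 28.99^2
KE = 0.5 * 0.9 * 840.4201 = 378.189 J

378.189 J


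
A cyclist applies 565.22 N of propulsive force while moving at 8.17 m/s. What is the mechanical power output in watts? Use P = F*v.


P = F * v
P = 565.22 * 8.17
P = 4617.8474 W

4617.8474 W


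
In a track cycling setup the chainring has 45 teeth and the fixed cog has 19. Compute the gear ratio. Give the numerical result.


GR = front_teeth / rear_teeth
GR = 45 / 19
GR = 2.3684

2.3684


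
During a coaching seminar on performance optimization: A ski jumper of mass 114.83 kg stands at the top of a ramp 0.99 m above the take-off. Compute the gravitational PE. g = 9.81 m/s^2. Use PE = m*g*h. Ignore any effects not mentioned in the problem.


PE = m * g * h
PE = 114.83 * 9.81 * 0.99
PE = 1126.4823 * 0.99 = 1115.2175 J

1115.2175 J


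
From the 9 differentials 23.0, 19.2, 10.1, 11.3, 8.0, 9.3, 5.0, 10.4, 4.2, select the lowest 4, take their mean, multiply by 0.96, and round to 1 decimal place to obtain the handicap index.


All differentials: 23.0, 19.2, 10.1, 11.3, 8.0, 9.3, 5.0, 10.4, 4.2
Sorted: 4.2, 5.0, 8.0, 9.3, 10.1, 10.4, 11.3, 19.2, 23.0
Best 4: 4.2, 5.0, 8.0, 9.3
Average of best = 26.5 / 4 = 6.625
Raw index = 6.625 * 0.96 = 6.36
Handicap index = round(6.36, 1) = 6.4

6.4


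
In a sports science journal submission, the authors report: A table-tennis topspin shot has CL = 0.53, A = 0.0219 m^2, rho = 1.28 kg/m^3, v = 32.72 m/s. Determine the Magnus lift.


FM = 0.5 * CL * rho * A * v^2
FM = 0.5 * 0.53 * 1.28 * 0.0219 * 32.72^2
v^2 = 1070.5984
FM = 0.5 * 0.53 * 1.28 * 0.0219 * 1070.5984 = 7.9529 N

7.9529 N


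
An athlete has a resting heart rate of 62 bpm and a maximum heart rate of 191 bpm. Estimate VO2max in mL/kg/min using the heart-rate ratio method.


VO2max = 15.3 * HRmax / HRrest
VO2max = 15.3 * 191 / 62
VO2max = 2922.3 / 62 = 47.1339 mL/kg/min

47.1339 mL/kg/min


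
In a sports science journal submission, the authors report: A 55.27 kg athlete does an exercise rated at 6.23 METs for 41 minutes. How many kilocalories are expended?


kcal = MET * mass * time_hr
Convert time: 41 min = 0.6833 hr
kcal = 6.23 * 55.27 * 0.6833
kcal = 235.2936 kcal

235.2936 kcal


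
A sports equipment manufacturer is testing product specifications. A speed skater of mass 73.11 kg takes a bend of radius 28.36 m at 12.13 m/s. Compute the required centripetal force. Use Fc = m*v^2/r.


Fc = m * v^2 / r
v^2 = 12.13^2 = 147.1369
Fc = 73.11 * 147.1369 / 28.36
Fc = 10757.1788 / 28.36 = 379.3081 N

379.3081 N


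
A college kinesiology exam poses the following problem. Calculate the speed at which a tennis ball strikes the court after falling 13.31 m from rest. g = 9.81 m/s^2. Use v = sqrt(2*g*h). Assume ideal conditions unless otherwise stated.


v = sqrt(2 * g * h)
v = sqrt(2 * 9.81 * 13.31)
v = sqrt(261.1422) = 16.1599 m/s

16.1599 m/s


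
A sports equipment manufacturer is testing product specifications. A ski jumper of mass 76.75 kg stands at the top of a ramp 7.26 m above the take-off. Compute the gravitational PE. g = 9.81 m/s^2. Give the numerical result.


PE = m * g * h
PE = 76.75 * 9.81 * 7.26
PE = 752.9175 * 7.26 = 5466.1811 J

5466.1811 J


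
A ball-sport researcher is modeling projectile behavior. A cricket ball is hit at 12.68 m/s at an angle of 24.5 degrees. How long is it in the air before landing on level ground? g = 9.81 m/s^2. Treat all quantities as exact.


T = 2*v*sin(theta)/g
sin(theta) = sin(24.5 deg) = 0.4147
T = 2*12.68*0.4147 / 9.81
T = 10.5166 / 9.81 = 1.072 s

1.072 s


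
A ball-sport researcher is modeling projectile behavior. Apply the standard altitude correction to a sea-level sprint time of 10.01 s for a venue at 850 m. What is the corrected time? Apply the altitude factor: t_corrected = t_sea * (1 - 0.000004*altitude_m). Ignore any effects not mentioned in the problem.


Correction factor = 1 - 0.000004 * 850 = 0.9966
t_corrected = t_sea * factor = 10.01 * 0.9966
t_corrected = 9.976 s

9.976 s


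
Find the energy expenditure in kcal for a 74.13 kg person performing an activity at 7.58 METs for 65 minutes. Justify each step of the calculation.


kcal = MET * mass * time_hr
Convert time: 65 min = 1.0833 hr
kcal = 7.58 * 74.13 * 1.0833
kcal = 608.7308 kcal

608.7308 kcal


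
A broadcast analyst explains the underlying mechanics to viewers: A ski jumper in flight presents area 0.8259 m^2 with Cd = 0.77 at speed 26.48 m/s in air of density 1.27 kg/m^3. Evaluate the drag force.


Fd = 0.5 * Cd * rho * A * v^2
Fd = 0.5 * 0.77 * 1.27 * 0.8259 * 26.48^2
v^2 = 701.1904
Fd = 0.5 * 0.77 * 1.27 * 0.8259 * 701.1904 = 283.1574 N

283.1574 N


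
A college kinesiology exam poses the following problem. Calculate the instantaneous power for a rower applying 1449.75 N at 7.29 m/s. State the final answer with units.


P = F * v
P = 1449.75 * 7.29
P = 10568.6775 W

10568.6775 W


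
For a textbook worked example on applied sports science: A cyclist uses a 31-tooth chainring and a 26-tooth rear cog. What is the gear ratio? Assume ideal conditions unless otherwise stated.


GR = front_teeth / rear_teeth
GR = 31 / 26
GR = 1.1923

1.1923


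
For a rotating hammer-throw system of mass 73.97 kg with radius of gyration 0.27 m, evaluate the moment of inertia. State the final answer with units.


I = m * k^2
I = 73.97 * 0.27^2
I = 73.97 * 0.0729 = 5.3924 kg*m^2

5.3924 kg*m^2


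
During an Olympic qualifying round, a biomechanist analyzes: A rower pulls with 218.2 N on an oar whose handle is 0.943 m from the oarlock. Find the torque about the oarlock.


tau = F * d
tau = 218.2 * 0.943
tau = 205.7626 N*m

205.7626 N*m


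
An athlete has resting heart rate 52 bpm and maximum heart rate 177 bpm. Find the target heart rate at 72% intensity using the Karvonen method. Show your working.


Target = HRrest + pct*(HRmax - HRrest)
Heart rate reserve = HRmax - HRrest = 177 - 52 = 125 bpm
Fraction = 72% = 0.72
Target = 52 + 0.72 * 125
Target = 52 + 90 = 142 bpm

142 bpm


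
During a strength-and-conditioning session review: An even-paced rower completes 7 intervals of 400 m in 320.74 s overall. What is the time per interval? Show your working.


Split time = total_time / n_laps = 320.74 / 7
Split time = 45.82 s per lap

45.82 s


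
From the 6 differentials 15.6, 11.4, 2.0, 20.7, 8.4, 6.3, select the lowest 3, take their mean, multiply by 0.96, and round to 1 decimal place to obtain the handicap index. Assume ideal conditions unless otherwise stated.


All differentials: 15.6, 11.4, 2.0, 20.7, 8.4, 6.3
Sorted: 2.0, 6.3, 8.4, 11.4, 15.6, 20.7
Best 3: 2.0, 6.3, 8.4
Average of best = 16.7 / 3 = 5.5667
Raw index = 5.5667 * 0.96 = 5.344
Handicap index = round(5.344, 1) = 5.3

5.3


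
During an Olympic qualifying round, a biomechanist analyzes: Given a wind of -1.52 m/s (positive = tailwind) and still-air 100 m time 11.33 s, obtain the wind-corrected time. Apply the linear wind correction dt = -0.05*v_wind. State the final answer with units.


dt = -0.05 * v_wind = -0.05 * -1.52 = 0.076 s
t_corrected = t_still + dt = 11.33 + (0.076)
t_corrected = 11.406 s

11.406 s


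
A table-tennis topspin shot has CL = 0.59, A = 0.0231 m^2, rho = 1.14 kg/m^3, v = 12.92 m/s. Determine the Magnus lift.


FM = 0.5 * CL * rho * A * v^2
FM = 0.5 * 0.59 * 1.14 * 0.0231 * 12.92^2
v^2 = 166.9264
FM = 0.5 * 0.59 * 1.14 * 0.0231 * 166.9264 = 1.2968 N

1.2968 N


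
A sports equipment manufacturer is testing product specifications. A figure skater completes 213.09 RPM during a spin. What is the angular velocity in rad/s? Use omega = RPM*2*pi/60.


omega = RPM * 2 * pi / 60
omega = 213.09 * 2 * 3.14159 / 60
omega = 1338.884 / 60 = 22.3147 rad/s

22.3147 rad/s


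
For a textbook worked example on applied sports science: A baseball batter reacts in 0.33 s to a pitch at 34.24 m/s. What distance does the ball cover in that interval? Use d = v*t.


d = v * t
d = 34.24 * 0.33
d = 11.2992 m

11.2992 m


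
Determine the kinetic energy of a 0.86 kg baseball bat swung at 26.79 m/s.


KE = 0.5 * m * v^2
KE = 0.5 * 0.86 * 26.79^2
KE = 0.5 * 0.86 * 717.7041 = 308.6128 J

308.6128 J


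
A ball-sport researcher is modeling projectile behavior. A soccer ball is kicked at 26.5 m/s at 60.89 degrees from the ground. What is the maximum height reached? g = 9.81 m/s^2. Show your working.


H = (v*sin(theta))^2 / (2*g)
vy = v*sin(theta) = 26.5 * sin(60.89 deg) = 23.1527 m/s
H = vy^2 / (2*g) = 536.0482 / (2*9.81)
H = 536.0482 / 19.62 = 27.3215 m

27.3215 m


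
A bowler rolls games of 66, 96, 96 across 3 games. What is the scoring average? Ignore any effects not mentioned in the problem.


Average = sum / n
Sum = 258
Average = 258 / 3 = 86

86


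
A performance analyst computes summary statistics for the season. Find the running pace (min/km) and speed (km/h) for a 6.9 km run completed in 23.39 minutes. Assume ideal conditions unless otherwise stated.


Pace = time / distance = 23.39 min / 6.9 km = 3.3899 min/km
Speed = distance / time_in_hours = 6.9 / 0.3898 hr
Speed = 17.6999 km/h

3.3899 min/km, 17.6999 km/h


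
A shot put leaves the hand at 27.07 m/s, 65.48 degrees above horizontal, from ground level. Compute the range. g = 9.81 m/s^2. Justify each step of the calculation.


R = v^2 * sin(2*theta) / g
Convert angle to radians: theta = 65.48 deg = 1.1428 rad
sin(2*theta) = sin(2.2857) = 0.7552
R = 27.07^2 * 0.7552 / 9.81
R = 732.7849 * 0.7552 / 9.81 = 56.4093 m

56.4093 m


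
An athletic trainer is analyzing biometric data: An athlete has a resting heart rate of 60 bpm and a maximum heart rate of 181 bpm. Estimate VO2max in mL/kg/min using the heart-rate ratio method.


VO2max = 15.3 * HRmax / HRrest
VO2max = 15.3 * 181 / 60
VO2max = 2769.3 / 60 = 46.155 mL/kg/min

46.155 mL/kg/min


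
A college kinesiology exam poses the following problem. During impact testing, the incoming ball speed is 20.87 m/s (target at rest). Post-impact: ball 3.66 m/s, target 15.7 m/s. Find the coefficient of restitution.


e = (v2_after - v1_after) / (v1_before - v2_before)
Numerator = 15.7 - 3.66 = 12.04
Denominator = 20.87 - 0 = 20.87
e = 12.04 / 20.87 = 0.5769

0.5769


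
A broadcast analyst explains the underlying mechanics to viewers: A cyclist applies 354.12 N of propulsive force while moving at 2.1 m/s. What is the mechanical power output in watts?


P = F * v
P = 354.12 * 2.1
P = 743.652 W

743.652 W


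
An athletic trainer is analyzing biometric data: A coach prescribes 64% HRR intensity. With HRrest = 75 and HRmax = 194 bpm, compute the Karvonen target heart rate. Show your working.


Target = HRrest + pct*(HRmax - HRrest)
Heart rate reserve = HRmax - HRrest = 194 - 75 = 119 bpm
Fraction = 64% = 0.64
Target = 75 + 0.64 * 119
Target = 75 + 76.16 = 151.16 bpm

151.16 bpm


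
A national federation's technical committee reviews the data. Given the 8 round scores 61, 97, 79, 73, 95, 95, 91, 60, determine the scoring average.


Average = sum / n
Sum = 651
Average = 651 / 8 = 81.375

81.375


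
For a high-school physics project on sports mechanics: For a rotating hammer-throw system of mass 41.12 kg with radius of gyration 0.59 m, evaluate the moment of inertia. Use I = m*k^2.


I = m * k^2
I = 41.12 * 0.59^2
I = 41.12 * 0.3481 = 14.3139 kg*m^2

14.3139 kg*m^2


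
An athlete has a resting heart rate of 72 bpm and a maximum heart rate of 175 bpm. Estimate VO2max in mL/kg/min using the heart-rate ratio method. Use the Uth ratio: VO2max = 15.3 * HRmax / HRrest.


VO2max = 15.3 * HRmax / HRrest
VO2max = 15.3 * 175 / 72
VO2max = 2677.5 / 72 = 37.1875 mL/kg/min

37.1875 mL/kg/min


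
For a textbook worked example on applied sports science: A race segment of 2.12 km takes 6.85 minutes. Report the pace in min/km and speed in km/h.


Pace = time / distance = 6.85 min / 2.12 km = 3.2311 min/km
Speed = distance / time_in_hours = 2.12 / 0.1142 hr
Speed = 18.5693 km/h

3.2311 min/km, 18.5693 km/h


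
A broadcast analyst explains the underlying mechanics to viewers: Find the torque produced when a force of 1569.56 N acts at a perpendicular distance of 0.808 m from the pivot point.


tau = F * d
tau = 1569.56 * 0.808
tau = 1268.2045 N*m

1268.2045 N*m


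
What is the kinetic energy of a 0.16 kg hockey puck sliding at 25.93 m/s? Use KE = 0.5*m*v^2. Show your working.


KE = 0.5 * m * v^2
KE = 0.5 * 0.16 * 25.93^2
KE = 0.5 * 0.16 * 672.3649 = 53.7892 J

53.7892 J


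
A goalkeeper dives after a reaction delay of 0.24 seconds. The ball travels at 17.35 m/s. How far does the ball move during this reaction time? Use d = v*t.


d = v * t
d = 17.35 * 0.24
d = 4.164 m

4.164 m


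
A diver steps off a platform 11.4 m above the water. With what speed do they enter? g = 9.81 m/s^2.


v = sqrt(2 * g * h)
v = sqrt(2 * 9.81 * 11.4)
v = sqrt(223.668) = 14.9555 m/s

14.9555 m/s


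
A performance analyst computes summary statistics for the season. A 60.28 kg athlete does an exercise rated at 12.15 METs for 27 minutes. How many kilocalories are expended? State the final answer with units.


kcal = MET * mass * time_hr
Convert time: 27 min = 0.45 hr
kcal = 12.15 * 60.28 * 0.45
kcal = 329.5809 kcal

329.5809 kcal


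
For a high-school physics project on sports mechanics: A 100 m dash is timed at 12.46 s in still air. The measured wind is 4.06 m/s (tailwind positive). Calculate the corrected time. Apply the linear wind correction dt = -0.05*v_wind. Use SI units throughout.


dt = -0.05 * v_wind = -0.05 * 4.06 = -0.203 s
t_corrected = t_still + dt = 12.46 + (-0.203)
t_corrected = 12.257 s

12.257 s


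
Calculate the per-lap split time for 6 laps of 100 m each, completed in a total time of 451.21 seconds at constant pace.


Split time = total_time / n_laps = 451.21 / 6
Split time = 75.2017 s per lap

75.2017 s


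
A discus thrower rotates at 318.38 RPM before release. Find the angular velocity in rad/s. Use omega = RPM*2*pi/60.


omega = RPM * 2 * pi / 60
omega = 318.38 * 2 * 3.14159 / 60
omega = 2000.4405 / 60 = 33.3407 rad/s

33.3407 rad/s


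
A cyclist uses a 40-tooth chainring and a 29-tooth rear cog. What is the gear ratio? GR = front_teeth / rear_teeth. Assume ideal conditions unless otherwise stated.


GR = front_teeth / rear_teeth
GR = 40 / 29
GR = 1.3793

1.3793


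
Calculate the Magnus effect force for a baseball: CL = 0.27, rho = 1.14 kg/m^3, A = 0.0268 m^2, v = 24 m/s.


FM = 0.5 * CL * rho * A * v^2
FM = 0.5 * 0.27 * 1.14 * 0.0268 * 24^2
v^2 = 576
FM = 0.5 * 0.27 * 1.14 * 0.0268 * 576 = 2.3757 N

2.3757 N


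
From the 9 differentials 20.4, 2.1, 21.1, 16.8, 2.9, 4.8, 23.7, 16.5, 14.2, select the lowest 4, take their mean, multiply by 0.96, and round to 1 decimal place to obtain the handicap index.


All differentials: 20.4, 2.1, 21.1, 16.8, 2.9, 4.8, 23.7, 16.5, 14.2
Sorted: 2.1, 2.9, 4.8, 14.2, 16.5, 16.8, 20.4, 21.1, 23.7
Best 4: 2.1, 2.9, 4.8, 14.2
Average of best = 24 / 4 = 6
Raw index = 6 * 0.96 = 5.76
Handicap index = round(5.76, 1) = 5.8

5.8


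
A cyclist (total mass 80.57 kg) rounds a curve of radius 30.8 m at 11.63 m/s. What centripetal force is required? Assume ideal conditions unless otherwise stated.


Fc = m * v^2 / r
v^2 = 11.63^2 = 135.2569
Fc = 80.57 * 135.2569 / 30.8
Fc = 10897.6484 / 30.8 = 353.8198 N

353.8198 N


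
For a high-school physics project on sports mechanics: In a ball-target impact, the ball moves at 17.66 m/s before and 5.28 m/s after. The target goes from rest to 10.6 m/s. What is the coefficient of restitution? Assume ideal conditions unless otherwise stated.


e = (v2_after - v1_after) / (v1_before - v2_before)
Numerator = 10.6 - 5.28 = 5.32
Denominator = 17.66 - 0 = 17.66
e = 5.32 / 17.66 = 0.3012

0.3012


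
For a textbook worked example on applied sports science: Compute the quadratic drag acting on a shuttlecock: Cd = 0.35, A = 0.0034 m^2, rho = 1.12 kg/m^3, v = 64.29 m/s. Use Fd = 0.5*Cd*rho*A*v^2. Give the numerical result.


Fd = 0.5 * Cd * rho * A * v^2
Fd = 0.5 * 0.35 * 1.12 * 0.0034 * 64.29^2
v^2 = 4133.2041
Fd = 0.5 * 0.35 * 1.12 * 0.0034 * 4133.2041 = 2.7544 N

2.7544 N


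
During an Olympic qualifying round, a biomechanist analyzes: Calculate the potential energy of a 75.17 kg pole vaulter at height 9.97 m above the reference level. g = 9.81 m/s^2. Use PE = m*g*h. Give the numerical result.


PE = m * g * h
PE = 75.17 * 9.81 * 9.97
PE = 737.4177 * 9.97 = 7352.0545 J

7352.0545 J


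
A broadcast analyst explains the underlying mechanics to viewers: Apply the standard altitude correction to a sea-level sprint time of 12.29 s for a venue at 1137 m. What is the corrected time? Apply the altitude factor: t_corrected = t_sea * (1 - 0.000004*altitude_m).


Correction factor = 1 - 0.000004 * 1137 = 0.995452
t_corrected = t_sea * factor = 12.29 * 0.995452
t_corrected = 12.2341 s

12.2341 s


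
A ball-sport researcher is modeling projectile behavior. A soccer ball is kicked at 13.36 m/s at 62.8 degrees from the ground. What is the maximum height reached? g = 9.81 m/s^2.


H = (v*sin(theta))^2 / (2*g)
vy = v*sin(theta) = 13.36 * sin(62.8 deg) = 11.8826 m/s
H = vy^2 / (2*g) = 141.1962 / (2*9.81)
H = 141.1962 / 19.62 = 7.1965 m

7.1965 m


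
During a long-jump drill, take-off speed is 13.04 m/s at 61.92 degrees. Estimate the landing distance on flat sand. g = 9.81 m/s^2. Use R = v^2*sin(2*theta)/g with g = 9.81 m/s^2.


R = v^2 * sin(2*theta) / g
Convert angle to radians: theta = 61.92 deg = 1.0807 rad
sin(2*theta) = sin(2.1614) = 0.8306
R = 13.04^2 * 0.8306 / 9.81
R = 170.0416 * 0.8306 / 9.81 = 14.3971 m

14.3971 m


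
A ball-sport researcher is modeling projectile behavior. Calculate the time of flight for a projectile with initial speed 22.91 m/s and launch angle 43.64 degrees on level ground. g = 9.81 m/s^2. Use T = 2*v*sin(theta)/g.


T = 2*v*sin(theta)/g
sin(theta) = sin(43.64 deg) = 0.6901
T = 2*22.91*0.6901 / 9.81
T = 31.6215 / 9.81 = 3.2234 s

3.2234 s


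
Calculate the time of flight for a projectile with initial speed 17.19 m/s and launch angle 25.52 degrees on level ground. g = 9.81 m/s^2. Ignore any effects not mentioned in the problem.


T = 2*v*sin(theta)/g
sin(theta) = sin(25.52 deg) = 0.4308
T = 2*17.19*0.4308 / 9.81
T = 14.8118 / 9.81 = 1.5099 s

1.5099 s


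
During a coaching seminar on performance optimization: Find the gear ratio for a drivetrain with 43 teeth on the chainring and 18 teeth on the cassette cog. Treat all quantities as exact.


GR = front_teeth / rear_teeth
GR = 43 / 18
GR = 2.3889

2.3889


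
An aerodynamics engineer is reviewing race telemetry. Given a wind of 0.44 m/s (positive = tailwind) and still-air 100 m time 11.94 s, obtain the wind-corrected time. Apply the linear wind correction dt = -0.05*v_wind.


dt = -0.05 * v_wind = -0.05 * 0.44 = -0.022 s
t_corrected = t_still + dt = 11.94 + (-0.022)
t_corrected = 11.918 s

11.918 s


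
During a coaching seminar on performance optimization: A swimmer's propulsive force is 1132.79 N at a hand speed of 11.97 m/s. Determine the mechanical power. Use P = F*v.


P = F * v
P = 1132.79 * 11.97
P = 13559.4963 W

13559.4963 W


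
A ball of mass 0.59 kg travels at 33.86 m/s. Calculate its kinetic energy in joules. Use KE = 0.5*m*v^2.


KE = 0.5 * m * v^2
KE = 0.5 * 0.59 * 33.86^2
KE = 0.5 * 0.59 * 1146.4996 = 338.2174 J

338.2174 J


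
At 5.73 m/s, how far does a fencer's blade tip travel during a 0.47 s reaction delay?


d = v * t
d = 5.73 * 0.47
d = 2.6931 m

2.6931 m


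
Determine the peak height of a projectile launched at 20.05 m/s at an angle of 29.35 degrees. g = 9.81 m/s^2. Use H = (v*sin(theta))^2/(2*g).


H = (v*sin(theta))^2 / (2*g)
vy = v*sin(theta) = 20.05 * sin(29.35 deg) = 9.8274 m/s
H = vy^2 / (2*g) = 96.5773 / (2*9.81)
H = 96.5773 / 19.62 = 4.9224 m

4.9224 m


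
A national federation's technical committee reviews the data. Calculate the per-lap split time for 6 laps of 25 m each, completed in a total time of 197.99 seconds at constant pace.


Split time = total_time / n_laps = 197.99 / 6
Split time = 32.9983 s per lap

32.9983 s


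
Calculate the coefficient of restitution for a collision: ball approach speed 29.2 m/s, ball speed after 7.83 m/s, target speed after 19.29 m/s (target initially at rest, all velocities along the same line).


e = (v2_after - v1_after) / (v1_before - v2_before)
Numerator = 19.29 - 7.83 = 11.46
Denominator = 29.2 - 0 = 29.2
e = 11.46 / 29.2 = 0.3925

0.3925


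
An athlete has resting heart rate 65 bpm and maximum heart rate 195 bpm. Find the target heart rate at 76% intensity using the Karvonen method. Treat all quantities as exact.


Target = HRrest + pct*(HRmax - HRrest)
Heart rate reserve = HRmax - HRrest = 195 - 65 = 130 bpm
Fraction = 76% = 0.76
Target = 65 + 0.76 * 130
Target = 65 + 98.8 = 163.8 bpm

163.8 bpm


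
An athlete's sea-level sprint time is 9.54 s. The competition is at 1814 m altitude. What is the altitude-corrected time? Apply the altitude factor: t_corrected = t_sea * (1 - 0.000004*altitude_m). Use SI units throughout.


Correction factor = 1 - 0.000004 * 1814 = 0.992744
t_corrected = t_sea * factor = 9.54 * 0.992744
t_corrected = 9.4708 s

9.4708 s


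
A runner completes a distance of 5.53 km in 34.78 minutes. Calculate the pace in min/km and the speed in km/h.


Pace = time / distance = 34.78 min / 5.53 km = 6.2893 min/km
Speed = distance / time_in_hours = 5.53 / 0.5797 hr
Speed = 9.54 km/h

6.2893 min/km, 9.54 km/h


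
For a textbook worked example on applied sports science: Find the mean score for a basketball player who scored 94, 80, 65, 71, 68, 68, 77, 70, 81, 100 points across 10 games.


Average = sum / n
Sum = 774
Average = 774 / 10 = 77.4

77.4


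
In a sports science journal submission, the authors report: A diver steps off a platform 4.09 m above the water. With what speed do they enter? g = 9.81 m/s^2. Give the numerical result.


v = sqrt(2 * g * h)
v = sqrt(2 * 9.81 * 4.09)
v = sqrt(80.2458) = 8.958 m/s

8.958 m/s


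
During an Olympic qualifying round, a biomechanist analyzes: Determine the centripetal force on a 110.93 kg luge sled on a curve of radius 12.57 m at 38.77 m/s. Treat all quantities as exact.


Fc = m * v^2 / r
v^2 = 38.77^2 = 1503.1129
Fc = 110.93 * 1503.1129 / 12.57
Fc = 166740.314 / 12.57 = 13264.9414 N

13264.9414 N


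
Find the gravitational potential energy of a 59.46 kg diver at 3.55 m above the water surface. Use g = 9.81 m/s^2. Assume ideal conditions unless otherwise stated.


PE = m * g * h
PE = 59.46 * 9.81 * 3.55
PE = 583.3026 * 3.55 = 2070.7242 J

2070.7242 J


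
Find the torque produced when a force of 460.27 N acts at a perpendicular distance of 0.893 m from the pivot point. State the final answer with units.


tau = F * d
tau = 460.27 * 0.893
tau = 411.0211 N*m

411.0211 N*m


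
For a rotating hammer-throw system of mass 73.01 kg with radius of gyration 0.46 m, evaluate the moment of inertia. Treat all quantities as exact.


I = m * k^2
I = 73.01 * 0.46^2
I = 73.01 * 0.2116 = 15.4489 kg*m^2

15.4489 kg*m^2


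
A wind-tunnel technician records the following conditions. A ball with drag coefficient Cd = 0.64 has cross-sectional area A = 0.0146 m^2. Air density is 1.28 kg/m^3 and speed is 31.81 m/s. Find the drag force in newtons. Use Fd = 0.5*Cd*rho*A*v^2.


Fd = 0.5 * Cd * rho * A * v^2
Fd = 0.5 * 0.64 * 1.28 * 0.0146 * 31.81^2
v^2 = 1011.8761
Fd = 0.5 * 0.64 * 1.28 * 0.0146 * 1011.8761 = 6.0512 N

6.0512 N


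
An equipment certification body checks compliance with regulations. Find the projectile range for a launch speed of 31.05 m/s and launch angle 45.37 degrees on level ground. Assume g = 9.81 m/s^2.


R = v^2 * sin(2*theta) / g
Convert angle to radians: theta = 45.37 deg = 0.7919 rad
sin(2*theta) = sin(1.5837) = 0.9999
R = 31.05^2 * 0.9999 / 9.81
R = 964.1025 * 0.9999 / 9.81 = 98.2693 m

98.2693 m


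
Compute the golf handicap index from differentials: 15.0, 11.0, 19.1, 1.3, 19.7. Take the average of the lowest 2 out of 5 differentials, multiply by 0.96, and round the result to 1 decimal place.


All differentials: 15.0, 11.0, 19.1, 1.3, 19.7
Sorted: 1.3, 11.0, 15.0, 19.1, 19.7
Best 2: 1.3, 11.0
Average of best = 12.3 / 2 = 6.15
Raw index = 6.15 * 0.96 = 5.904
Handicap index = round(5.904, 1) = 5.9

5.9


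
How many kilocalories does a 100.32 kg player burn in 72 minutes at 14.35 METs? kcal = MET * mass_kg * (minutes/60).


kcal = MET * mass * time_hr
Convert time: 72 min = 1.2 hr
kcal = 14.35 * 100.32 * 1.2
kcal = 1727.5104 kcal

1727.5104 kcal


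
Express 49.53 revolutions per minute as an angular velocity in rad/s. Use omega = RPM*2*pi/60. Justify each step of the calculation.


omega = RPM * 2 * pi / 60
omega = 49.53 * 2 * 3.14159 / 60
omega = 311.2062 / 60 = 5.1868 rad/s

5.1868 rad/s


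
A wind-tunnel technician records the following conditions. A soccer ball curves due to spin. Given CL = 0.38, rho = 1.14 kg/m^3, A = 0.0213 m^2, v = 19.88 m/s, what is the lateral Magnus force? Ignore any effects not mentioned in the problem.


FM = 0.5 * CL * rho * A * v^2
FM = 0.5 * 0.38 * 1.14 * 0.0213 * 19.88^2
v^2 = 395.2144
FM = 0.5 * 0.38 * 1.14 * 0.0213 * 395.2144 = 1.8234 N

1.8234 N


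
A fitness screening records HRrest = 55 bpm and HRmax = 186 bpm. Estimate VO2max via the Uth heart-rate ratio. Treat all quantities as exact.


VO2max = 15.3 * HRmax / HRrest
VO2max = 15.3 * 186 / 55
VO2max = 2845.8 / 55 = 51.7418 mL/kg/min

51.7418 mL/kg/min


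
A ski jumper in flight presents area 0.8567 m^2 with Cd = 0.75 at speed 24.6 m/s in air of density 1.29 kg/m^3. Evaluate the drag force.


Fd = 0.5 * Cd * rho * A * v^2
Fd = 0.5 * 0.75 * 1.29 * 0.8567 * 24.6^2
v^2 = 605.16
Fd = 0.5 * 0.75 * 1.29 * 0.8567 * 605.16 = 250.7956 N

250.7956 N


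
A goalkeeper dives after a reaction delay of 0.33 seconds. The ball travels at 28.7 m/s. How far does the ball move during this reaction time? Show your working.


d = v * t
d = 28.7 * 0.33
d = 9.471 m

9.471 m


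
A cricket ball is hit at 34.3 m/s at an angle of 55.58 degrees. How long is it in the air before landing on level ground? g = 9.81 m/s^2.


T = 2*v*sin(theta)/g
sin(theta) = sin(55.58 deg) = 0.8249
T = 2*34.3*0.8249 / 9.81
T = 56.5893 / 9.81 = 5.7685 s

5.7685 s


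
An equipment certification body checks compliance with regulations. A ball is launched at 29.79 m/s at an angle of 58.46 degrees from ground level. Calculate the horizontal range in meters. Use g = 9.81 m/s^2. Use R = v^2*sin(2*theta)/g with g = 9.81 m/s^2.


R = v^2 * sin(2*theta) / g
Convert angle to radians: theta = 58.46 deg = 1.0203 rad
sin(2*theta) = sin(2.0406) = 0.8916
R = 29.79^2 * 0.8916 / 9.81
R = 887.4441 * 0.8916 / 9.81 = 80.6606 m

80.6606 m


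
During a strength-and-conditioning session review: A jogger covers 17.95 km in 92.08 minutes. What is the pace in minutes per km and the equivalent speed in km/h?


Pace = time / distance = 92.08 min / 17.95 km = 5.1298 min/km
Speed = distance / time_in_hours = 17.95 / 1.5347 hr
Speed = 11.6964 km/h

5.1298 min/km, 11.6964 km/h


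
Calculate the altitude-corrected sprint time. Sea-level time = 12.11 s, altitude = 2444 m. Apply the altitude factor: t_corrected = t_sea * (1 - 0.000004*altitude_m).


Correction factor = 1 - 0.000004 * 2444 = 0.990224
t_corrected = t_sea * factor = 12.11 * 0.990224
t_corrected = 11.9916 s

11.9916 s


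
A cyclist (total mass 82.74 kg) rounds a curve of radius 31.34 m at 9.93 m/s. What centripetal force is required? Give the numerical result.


Fc = m * v^2 / r
v^2 = 9.93^2 = 98.6049
Fc = 82.74 * 98.6049 / 31.34
Fc = 8158.5694 / 31.34 = 260.3245 N

260.3245 N


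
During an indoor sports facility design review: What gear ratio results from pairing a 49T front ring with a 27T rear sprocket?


GR = front_teeth / rear_teeth
GR = 49 / 27
GR = 1.8148

1.8148


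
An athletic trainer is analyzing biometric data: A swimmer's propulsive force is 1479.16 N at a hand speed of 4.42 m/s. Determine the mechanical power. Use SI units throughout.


P = F * v
P = 1479.16 * 4.42
P = 6537.8872 W

6537.8872 W


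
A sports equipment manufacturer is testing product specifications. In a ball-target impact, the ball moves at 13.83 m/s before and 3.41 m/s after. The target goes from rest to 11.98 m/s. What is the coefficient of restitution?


e = (v2_after - v1_after) / (v1_before - v2_before)
Numerator = 11.98 - 3.41 = 8.57
Denominator = 13.83 - 0 = 13.83
e = 8.57 / 13.83 = 0.6197

0.6197


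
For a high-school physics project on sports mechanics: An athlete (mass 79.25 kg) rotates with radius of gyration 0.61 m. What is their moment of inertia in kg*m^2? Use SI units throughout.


I = m * k^2
I = 79.25 * 0.61^2
I = 79.25 * 0.3721 = 29.4889 kg*m^2

29.4889 kg*m^2


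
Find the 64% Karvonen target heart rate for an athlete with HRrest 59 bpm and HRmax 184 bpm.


Target = HRrest + pct*(HRmax - HRrest)
Heart rate reserve = HRmax - HRrest = 184 - 59 = 125 bpm
Fraction = 64% = 0.64
Target = 59 + 0.64 * 125
Target = 59 + 80 = 139 bpm

139 bpm


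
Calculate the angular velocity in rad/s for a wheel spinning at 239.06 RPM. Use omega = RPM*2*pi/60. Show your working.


omega = RPM * 2 * pi / 60
omega = 239.06 * 2 * 3.14159 / 60
omega = 1502.0583 / 60 = 25.0343 rad/s

25.0343 rad/s


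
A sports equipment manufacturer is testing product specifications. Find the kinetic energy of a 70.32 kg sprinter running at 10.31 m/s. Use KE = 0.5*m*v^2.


KE = 0.5 * m * v^2
KE = 0.5 * 70.32 * 10.31^2
KE = 0.5 * 70.32 * 106.2961 = 3737.3709 J

3737.3709 J


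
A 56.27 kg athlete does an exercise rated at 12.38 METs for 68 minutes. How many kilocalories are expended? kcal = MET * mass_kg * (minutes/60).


kcal = MET * mass * time_hr
Convert time: 68 min = 1.1333 hr
kcal = 12.38 * 56.27 * 1.1333
kcal = 789.5056 kcal

789.5056 kcal


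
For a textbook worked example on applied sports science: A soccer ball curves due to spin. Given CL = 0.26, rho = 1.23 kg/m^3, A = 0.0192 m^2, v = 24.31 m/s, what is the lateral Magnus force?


FM = 0.5 * CL * rho * A * v^2
FM = 0.5 * 0.26 * 1.23 * 0.0192 * 24.31^2
v^2 = 590.9761
FM = 0.5 * 0.26 * 1.23 * 0.0192 * 590.9761 = 1.8143 N

1.8143 N


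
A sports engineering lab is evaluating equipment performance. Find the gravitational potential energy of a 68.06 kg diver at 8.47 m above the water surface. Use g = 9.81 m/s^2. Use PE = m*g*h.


PE = m * g * h
PE = 68.06 * 9.81 * 8.47
PE = 667.6686 * 8.47 = 5655.153 J

5655.153 J


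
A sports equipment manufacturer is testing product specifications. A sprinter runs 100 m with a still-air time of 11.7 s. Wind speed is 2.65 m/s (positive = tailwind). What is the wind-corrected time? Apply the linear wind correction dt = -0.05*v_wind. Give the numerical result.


dt = -0.05 * v_wind = -0.05 * 2.65 = -0.1325 s
t_corrected = t_still + dt = 11.7 + (-0.1325)
t_corrected = 11.5675 s

11.5675 s


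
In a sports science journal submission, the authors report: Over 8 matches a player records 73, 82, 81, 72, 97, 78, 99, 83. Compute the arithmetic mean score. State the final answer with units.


Average = sum / n
Sum = 665
Average = 665 / 8 = 83.125

83.125


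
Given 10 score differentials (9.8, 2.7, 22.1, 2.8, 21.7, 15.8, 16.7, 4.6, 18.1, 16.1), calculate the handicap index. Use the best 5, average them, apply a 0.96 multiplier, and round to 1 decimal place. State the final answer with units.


All differentials: 9.8, 2.7, 22.1, 2.8, 21.7, 15.8, 16.7, 4.6, 18.1, 16.1
Sorted: 2.7, 2.8, 4.6, 9.8, 15.8, 16.1, 16.7, 18.1, 21.7, 22.1
Best 5: 2.7, 2.8, 4.6, 9.8, 15.8
Average of best = 35.7 / 5 = 7.14
Raw index = 7.14 * 0.96 = 6.8544
Handicap index = round(6.8544, 1) = 6.9

6.9


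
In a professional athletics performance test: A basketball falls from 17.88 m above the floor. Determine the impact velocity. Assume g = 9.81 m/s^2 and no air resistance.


v = sqrt(2 * g * h)
v = sqrt(2 * 9.81 * 17.88)
v = sqrt(350.8056) = 18.7298 m/s

18.7298 m/s


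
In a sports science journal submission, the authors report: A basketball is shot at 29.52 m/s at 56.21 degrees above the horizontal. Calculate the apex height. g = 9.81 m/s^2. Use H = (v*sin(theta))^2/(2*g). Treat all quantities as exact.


H = (v*sin(theta))^2 / (2*g)
vy = v*sin(theta) = 29.52 * sin(56.21 deg) = 24.5335 m/s
H = vy^2 / (2*g) = 601.894 / (2*9.81)
H = 601.894 / 19.62 = 30.6776 m

30.6776 m


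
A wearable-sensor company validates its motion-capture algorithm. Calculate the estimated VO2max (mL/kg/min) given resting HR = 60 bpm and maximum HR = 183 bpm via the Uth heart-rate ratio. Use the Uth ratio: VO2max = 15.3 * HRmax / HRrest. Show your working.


VO2max = 15.3 * HRmax / HRrest
VO2max = 15.3 * 183 / 60
VO2max = 2799.9 / 60 = 46.665 mL/kg/min

46.665 mL/kg/min


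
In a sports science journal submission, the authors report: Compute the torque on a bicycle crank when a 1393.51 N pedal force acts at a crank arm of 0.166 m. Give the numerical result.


tau = F * d
tau = 1393.51 * 0.166
tau = 231.3227 N*m

231.3227 N*m


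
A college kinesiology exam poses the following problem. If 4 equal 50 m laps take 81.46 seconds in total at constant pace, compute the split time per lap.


Split time = total_time / n_laps = 81.46 / 4
Split time = 20.365 s per lap

20.365 s


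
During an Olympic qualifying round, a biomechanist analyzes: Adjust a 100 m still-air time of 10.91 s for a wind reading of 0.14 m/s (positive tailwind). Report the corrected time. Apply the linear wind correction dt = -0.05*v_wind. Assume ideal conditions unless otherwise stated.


dt = -0.05 * v_wind = -0.05 * 0.14 = -0.007 s
t_corrected = t_still + dt = 10.91 + (-0.007)
t_corrected = 10.903 s

10.903 s


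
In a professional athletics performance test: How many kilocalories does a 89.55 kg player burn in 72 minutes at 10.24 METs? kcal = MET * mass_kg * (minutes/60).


kcal = MET * mass * time_hr
Convert time: 72 min = 1.2 hr
kcal = 10.24 * 89.55 * 1.2
kcal = 1100.3904 kcal

1100.3904 kcal


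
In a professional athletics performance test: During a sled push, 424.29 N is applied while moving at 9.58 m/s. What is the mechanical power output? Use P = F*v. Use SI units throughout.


P = F * v
P = 424.29 * 9.58
P = 4064.6982 W

4064.6982 W
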